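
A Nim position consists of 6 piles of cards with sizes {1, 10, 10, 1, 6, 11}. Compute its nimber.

13

Nim-sum: 1 ^ 10 ^ 10 ^ 1 ^ 6 ^ 11 = 13.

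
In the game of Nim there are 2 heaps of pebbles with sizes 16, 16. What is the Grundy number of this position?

0

In binary:
  10000  (16)
  10000  (16)
  -----
  00000  (0)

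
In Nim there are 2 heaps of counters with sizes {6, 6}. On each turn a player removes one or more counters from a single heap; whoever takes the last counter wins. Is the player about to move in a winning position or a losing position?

Nim-sum: 6 ⊕ 6 = 0.
The nim-sum is 0, so this is a P-position: the player to move is in a losing position under optimal play.

Losing position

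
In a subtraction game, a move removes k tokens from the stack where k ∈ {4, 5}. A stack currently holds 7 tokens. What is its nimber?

1

Grundy values for subtraction set {4, 5}:
k:     0  1  2  3  4  5  6  7
g(k):  0  0  0  0  1  1  1  1
So g(7) = 1.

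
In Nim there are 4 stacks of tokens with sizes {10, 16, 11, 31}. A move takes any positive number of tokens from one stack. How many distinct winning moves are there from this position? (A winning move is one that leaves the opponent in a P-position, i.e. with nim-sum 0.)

3

Bitwise XOR of the heap sizes:
  01010  (10)
  10000  (16)
  01011  (11)
  11111  (31)
  -----
  01110  (14)
The overall nim-sum is X = 14. A stack of size p has a winning move iff p XOR X < p (reduce it to p XOR X).
  10: 10 XOR 14 = 4 < 10 — winning move (to 4).
  16: 16 XOR 14 = 30 ≥ 16 — no move.
  11: 11 XOR 14 = 5 < 11 — winning move (to 5).
  31: 31 XOR 14 = 17 < 31 — winning move (to 17).
That gives 3 winning moves.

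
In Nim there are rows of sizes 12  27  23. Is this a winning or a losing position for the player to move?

Losing position

Nim-sum: 12 ^ 27 ^ 23 = 0.
The nim-sum is 0, so this is a P-position: the player to move is in a losing position under optimal play.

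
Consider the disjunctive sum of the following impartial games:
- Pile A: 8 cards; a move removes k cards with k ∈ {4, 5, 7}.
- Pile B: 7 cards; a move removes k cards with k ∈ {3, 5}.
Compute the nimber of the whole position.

Grundy values for pile A (subtraction set {4, 5, 7}):
g(0) = mex{} = 0
g(1) = mex{} = 0
g(2) = mex{} = 0
g(3) = mex{} = 0
g(4) = mex{0} = 1
g(5) = mex{0} = 1
g(6) = mex{0} = 1
g(7) = mex{0} = 1
g(8) = mex{0,1} = 2
So g(8) = 2.
Build the Grundy sequence for pile B with g(k) = mex{g(k−s) : s ∈ {3, 5}, s ≤ k}:
g(0) = mex{} = 0
g(1) = mex{} = 0
g(2) = mex{} = 0
g(3) = mex{0} = 1
g(4) = mex{0} = 1
g(5) = mex{0} = 1
g(6) = mex{0,1} = 2
g(7) = mex{0,1} = 2
So g(7) = 2.
By the Sprague-Grundy theorem, the Grundy value of a sum of independent games is the XOR of the component values.
Combined value = 2 ⊕ 2 = 0.

0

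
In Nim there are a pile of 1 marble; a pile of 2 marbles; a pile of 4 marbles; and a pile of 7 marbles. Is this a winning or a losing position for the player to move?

Compute the nim-sum pairwise:
1 ⊕ 2 = 3
3 ⊕ 4 = 7
7 ⊕ 7 = 0
The nim-sum is 0, so this is a P-position: the player to move is in a losing position under optimal play.

Losing position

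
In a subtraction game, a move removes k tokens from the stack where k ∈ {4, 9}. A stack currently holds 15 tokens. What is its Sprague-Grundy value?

Build the Grundy sequence with g(k) = mex{g(k−s) : s ∈ {4, 9}, s ≤ k}:
k:     0  1  2  3  4  5  6  7  8  9 10 11 12 13 14 15
g(k):  0  0  0  0  1  1  1  1  0  2  2  2  1  0  0  0
So g(15) = 0.

0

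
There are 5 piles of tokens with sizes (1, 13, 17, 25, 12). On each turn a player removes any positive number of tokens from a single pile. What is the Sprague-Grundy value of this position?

8

Nim-sum: 1 ⊕ 13 ⊕ 17 ⊕ 25 ⊕ 12 = 8.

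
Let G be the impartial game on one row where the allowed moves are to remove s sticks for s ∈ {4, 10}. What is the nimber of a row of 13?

1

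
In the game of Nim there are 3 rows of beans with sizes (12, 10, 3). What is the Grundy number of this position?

5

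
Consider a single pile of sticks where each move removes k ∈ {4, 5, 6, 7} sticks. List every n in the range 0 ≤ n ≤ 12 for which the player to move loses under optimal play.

Compute g(0), g(1), … for moves {4, 5, 6, 7}:
g(0) = mex{} = 0
g(1) = mex{} = 0
g(2) = mex{} = 0
g(3) = mex{} = 0
g(4) = mex{0} = 1
g(5) = mex{0} = 1
g(6) = mex{0} = 1
g(7) = mex{0} = 1
g(8) = mex{0,1} = 2
g(9) = mex{0,1} = 2
g(10) = mex{0,1} = 2
g(11) = mex{1} = 0
g(12) = mex{1,2} = 0
The P-positions (g = 0) in 0..12 are 0, 1, 2, 3, 11, 12.

0, 1, 2, 3, 11, 12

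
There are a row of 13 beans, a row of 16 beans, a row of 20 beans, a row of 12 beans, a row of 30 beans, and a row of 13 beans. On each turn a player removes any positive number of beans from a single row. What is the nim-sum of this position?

22

Nim-sum: 13 XOR 16 XOR 20 XOR 12 XOR 30 XOR 13 = 22.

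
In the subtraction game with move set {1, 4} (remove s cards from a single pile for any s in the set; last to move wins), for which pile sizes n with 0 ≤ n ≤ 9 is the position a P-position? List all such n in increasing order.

0, 2, 5, 7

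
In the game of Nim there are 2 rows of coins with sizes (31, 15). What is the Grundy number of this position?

Nim-sum: 31 XOR 15 = 16.

16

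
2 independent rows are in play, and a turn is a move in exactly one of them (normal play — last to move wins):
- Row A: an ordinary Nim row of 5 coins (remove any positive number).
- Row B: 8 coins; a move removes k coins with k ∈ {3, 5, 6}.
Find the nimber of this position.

Row A is a plain Nim row of size 5, so its Grundy value is 5.
For row B, compute g(0), g(1), … with moves {3, 5, 6}:
g(0) = mex{} = 0
g(1) = mex{} = 0
g(2) = mex{} = 0
g(3) = mex{0} = 1
g(4) = mex{0} = 1
g(5) = mex{0} = 1
g(6) = mex{0,1} = 2
g(7) = mex{0,1} = 2
g(8) = mex{0,1} = 2
So g(8) = 2.
By the Sprague-Grundy theorem, the Grundy value of a sum of independent games is the XOR of the component values.
Combined value = 5 ⊕ 2 = 7.

7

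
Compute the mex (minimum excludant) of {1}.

0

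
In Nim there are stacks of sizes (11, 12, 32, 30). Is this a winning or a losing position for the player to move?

Winning position

Nim-sum: 11 XOR 12 XOR 32 XOR 30 = 57.
The nim-sum is 57 ≠ 0, so this is an N-position: the player to move can win.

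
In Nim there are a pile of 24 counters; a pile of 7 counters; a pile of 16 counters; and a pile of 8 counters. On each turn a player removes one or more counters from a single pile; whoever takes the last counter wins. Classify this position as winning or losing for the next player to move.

Compute the nim-sum pairwise:
24 XOR 7 = 31
31 XOR 16 = 15
15 XOR 8 = 7
The nim-sum is 7 ≠ 0, so this is an N-position: the player to move can win.

Winning position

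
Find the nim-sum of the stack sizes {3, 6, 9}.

12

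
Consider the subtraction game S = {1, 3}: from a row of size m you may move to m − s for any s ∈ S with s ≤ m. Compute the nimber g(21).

1

Compute g(0), g(1), … for moves {1, 3}:
k:     0  1  2  3  4  5  6  7  8  9 10 11 12 13 14 15 16 17 18 19 20 21
g(k):  0  1  0  1  0  1  0  1  0  1  0  1  0  1  0  1  0  1  0  1  0  1
So g(21) = 1.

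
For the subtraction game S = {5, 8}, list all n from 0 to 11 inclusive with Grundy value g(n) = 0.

Grundy values for subtraction set {5, 8}:
k:     0  1  2  3  4  5  6  7  8  9 10 11
g(k):  0  0  0  0  0  1  1  1  1  1  2  2
The P-positions (g = 0) in 0..11 are 0, 1, 2, 3, 4.

0, 1, 2, 3, 4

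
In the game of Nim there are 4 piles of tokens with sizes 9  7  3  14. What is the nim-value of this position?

3

Nim-sum: 9 ^ 7 ^ 3 ^ 14 = 3.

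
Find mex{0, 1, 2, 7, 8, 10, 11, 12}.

The values 0, 1, 2 are all present; 3 is the first non-negative integer missing from the set.

3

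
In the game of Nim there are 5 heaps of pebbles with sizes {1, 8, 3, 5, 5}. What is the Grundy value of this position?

Nim-sum: 1 XOR 8 XOR 3 XOR 5 XOR 5 = 10.

10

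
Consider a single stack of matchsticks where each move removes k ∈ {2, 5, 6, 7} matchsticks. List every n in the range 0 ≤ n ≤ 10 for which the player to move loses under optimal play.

0, 1, 4

Build the Grundy sequence with g(k) = mex{g(k−s) : s ∈ {2, 5, 6, 7}, s ≤ k}:
g(0) = mex{} = 0
g(1) = mex{} = 0
g(2) = mex{0} = 1
g(3) = mex{0} = 1
g(4) = mex{1} = 0
g(5) = mex{0,1} = 2
g(6) = mex{0} = 1
g(7) = mex{0,1,2} = 3
g(8) = mex{0,1} = 2
g(9) = mex{0,1,3} = 2
g(10) = mex{0,1,2} = 3
The P-positions (g = 0) in 0..10 are 0, 1, 4.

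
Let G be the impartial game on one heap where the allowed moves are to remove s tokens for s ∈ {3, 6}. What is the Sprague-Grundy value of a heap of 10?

0

Build the Grundy sequence with g(k) = mex{g(k−s) : s ∈ {3, 6}, s ≤ k}:
k:     0  1  2  3  4  5  6  7  8  9 10
g(k):  0  0  0  1  1  1  2  2  2  0  0
So g(10) = 0.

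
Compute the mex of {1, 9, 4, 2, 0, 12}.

The values 0, 1, 2 are all present; 3 is the first non-negative integer missing from the set.

3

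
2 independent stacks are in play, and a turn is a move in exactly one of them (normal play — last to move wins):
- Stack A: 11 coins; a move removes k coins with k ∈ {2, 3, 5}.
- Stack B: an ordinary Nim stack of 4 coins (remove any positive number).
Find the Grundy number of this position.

6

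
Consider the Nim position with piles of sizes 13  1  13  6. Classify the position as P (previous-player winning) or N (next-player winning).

Compute the nim-sum pairwise:
13 ⊕ 1 = 12
12 ⊕ 13 = 1
1 ⊕ 6 = 7
The nim-sum is 7 ≠ 0, so this is an N-position: the player to move can win.

N-position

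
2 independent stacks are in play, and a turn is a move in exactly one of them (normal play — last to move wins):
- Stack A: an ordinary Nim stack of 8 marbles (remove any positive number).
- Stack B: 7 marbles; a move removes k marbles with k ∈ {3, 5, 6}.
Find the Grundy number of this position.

10

Stack A is a plain Nim stack of size 8, so its Grundy value is 8.
Grundy values for stack B (subtraction set {3, 5, 6}):
g(0) = mex{} = 0
g(1) = mex{} = 0
g(2) = mex{} = 0
g(3) = mex{0} = 1
g(4) = mex{0} = 1
g(5) = mex{0} = 1
g(6) = mex{0,1} = 2
g(7) = mex{0,1} = 2
So g(7) = 2.
The value of a disjunctive sum is the nim-sum of the parts.
Combined value = 8 XOR 2 = 10.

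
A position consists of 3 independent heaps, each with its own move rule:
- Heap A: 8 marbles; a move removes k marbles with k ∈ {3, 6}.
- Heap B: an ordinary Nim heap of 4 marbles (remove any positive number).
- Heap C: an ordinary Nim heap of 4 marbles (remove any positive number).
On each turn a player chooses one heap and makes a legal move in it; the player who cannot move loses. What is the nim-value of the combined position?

Grundy values for heap A (subtraction set {3, 6}):
g(0) = mex{} = 0
g(1) = mex{} = 0
g(2) = mex{} = 0
g(3) = mex{0} = 1
g(4) = mex{0} = 1
g(5) = mex{0} = 1
g(6) = mex{0,1} = 2
g(7) = mex{0,1} = 2
g(8) = mex{0,1} = 2
So g(8) = 2.
Heap B is a plain Nim heap of size 4, so its Grundy value is 4.
Heap C is a plain Nim heap of size 4, so its Grundy value is 4.
By the Sprague-Grundy theorem, the Grundy value of a sum of independent games is the XOR of the component values.
Combined value = 2 XOR 4 XOR 4 = 2.

2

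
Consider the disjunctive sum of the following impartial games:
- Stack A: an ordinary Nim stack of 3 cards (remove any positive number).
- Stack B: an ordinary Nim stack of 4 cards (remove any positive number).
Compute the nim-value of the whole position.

7

Stack A is a plain Nim stack of size 3, so its Grundy value is 3.
Stack B is a plain Nim stack of size 4, so its Grundy value is 4.
By the Sprague-Grundy theorem, the Grundy value of a sum of independent games is the XOR of the component values.
Combined value = 3 XOR 4 = 7.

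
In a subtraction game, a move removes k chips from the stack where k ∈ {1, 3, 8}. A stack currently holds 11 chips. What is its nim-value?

Build the Grundy sequence with g(k) = mex{g(k−s) : s ∈ {1, 3, 8}, s ≤ k}:
k:     0  1  2  3  4  5  6  7  8  9 10 11
g(k):  0  1  0  1  0  1  0  1  2  3  2  0
So g(11) = 0.

0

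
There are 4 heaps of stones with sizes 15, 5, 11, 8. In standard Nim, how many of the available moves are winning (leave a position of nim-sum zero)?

3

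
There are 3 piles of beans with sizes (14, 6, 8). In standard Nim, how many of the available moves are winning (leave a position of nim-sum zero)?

0

Write each in binary and XOR column by column:
  1110  (14)
  0110  (6)
  1000  (8)
  ----
  0000  (0)
The nim-sum is already 0, so every move leaves a nonzero nim-sum — there are no winning moves.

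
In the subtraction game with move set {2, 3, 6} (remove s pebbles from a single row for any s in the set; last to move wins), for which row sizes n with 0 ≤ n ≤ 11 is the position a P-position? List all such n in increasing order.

0, 1, 5, 9, 10

Compute g(0), g(1), … for moves {2, 3, 6}:
g(0) = mex{} = 0
g(1) = mex{} = 0
g(2) = mex{0} = 1
g(3) = mex{0} = 1
g(4) = mex{0,1} = 2
g(5) = mex{1} = 0
g(6) = mex{0,1,2} = 3
g(7) = mex{0,2} = 1
g(8) = mex{0,1,3} = 2
g(9) = mex{1,3} = 0
g(10) = mex{1,2} = 0
g(11) = mex{0,2} = 1
The P-positions (g = 0) in 0..11 are 0, 1, 5, 9, 10.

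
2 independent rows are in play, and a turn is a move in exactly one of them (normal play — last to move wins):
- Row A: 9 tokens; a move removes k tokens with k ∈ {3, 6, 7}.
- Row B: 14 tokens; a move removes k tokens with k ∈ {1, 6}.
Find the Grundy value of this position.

3

Grundy values for row A (subtraction set {3, 6, 7}):
k:     0  1  2  3  4  5  6  7  8  9
g(k):  0  0  0  1  1  1  2  2  2  3
So g(9) = 3.
Build the Grundy sequence for row B with g(k) = mex{g(k−s) : s ∈ {1, 6}, s ≤ k}:
g(0) = mex{} = 0
g(1) = mex{0} = 1
g(2) = mex{1} = 0
g(3) = mex{0} = 1
g(4) = mex{1} = 0
g(5) = mex{0} = 1
g(6) = mex{0,1} = 2
g(7) = mex{1,2} = 0
g(8) = mex{0} = 1
g(9) = mex{1} = 0
g(10) = mex{0} = 1
g(11) = mex{1} = 0
g(12) = mex{0,2} = 1
g(13) = mex{0,1} = 2
g(14) = mex{1,2} = 0
So g(14) = 0.
The value of a disjunctive sum is the nim-sum of the parts.
Combined value = 3 ⊕ 0 = 3.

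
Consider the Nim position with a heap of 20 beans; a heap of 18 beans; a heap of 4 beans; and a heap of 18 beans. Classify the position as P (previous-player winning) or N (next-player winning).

N-position

Nim-sum: 20 ^ 18 ^ 4 ^ 18 = 16.
The nim-sum is 16 ≠ 0, so this is an N-position: the player to move can win.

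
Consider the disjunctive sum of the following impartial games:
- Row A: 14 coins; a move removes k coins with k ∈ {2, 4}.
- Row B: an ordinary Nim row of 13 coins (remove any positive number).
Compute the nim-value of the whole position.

Grundy values for row A (subtraction set {2, 4}):
g(0) = mex{} = 0
g(1) = mex{} = 0
g(2) = mex{0} = 1
g(3) = mex{0} = 1
g(4) = mex{0,1} = 2
g(5) = mex{0,1} = 2
g(6) = mex{1,2} = 0
g(7) = mex{1,2} = 0
g(8) = mex{0,2} = 1
g(9) = mex{0,2} = 1
g(10) = mex{0,1} = 2
g(11) = mex{0,1} = 2
g(12) = mex{1,2} = 0
g(13) = mex{1,2} = 0
g(14) = mex{0,2} = 1
So g(14) = 1.
Row B is a plain Nim row of size 13, so its Grundy value is 13.
The value of a disjunctive sum is the nim-sum of the parts.
Combined value = 1 ⊕ 13 = 12.

12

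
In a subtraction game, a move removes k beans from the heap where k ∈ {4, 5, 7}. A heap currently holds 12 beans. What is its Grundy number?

Build the Grundy sequence with g(k) = mex{g(k−s) : s ∈ {4, 5, 7}, s ≤ k}:
k:     0  1  2  3  4  5  6  7  8  9 10 11 12
g(k):  0  0  0  0  1  1  1  1  2  2  2  0  0
So g(12) = 0.

0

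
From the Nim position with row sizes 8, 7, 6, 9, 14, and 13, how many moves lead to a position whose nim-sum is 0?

3

Compute the nim-sum pairwise:
8 XOR 7 = 15
15 XOR 6 = 9
9 XOR 9 = 0
0 XOR 14 = 14
14 XOR 13 = 3
The overall nim-sum is X = 3. A row of size p has a winning move iff p XOR X < p (reduce it to p XOR X).
  8: 8 XOR 3 = 11 ≥ 8 — no move.
  7: 7 XOR 3 = 4 < 7 — winning move (to 4).
  6: 6 XOR 3 = 5 < 6 — winning move (to 5).
  9: 9 XOR 3 = 10 ≥ 9 — no move.
  14: 14 XOR 3 = 13 < 14 — winning move (to 13).
  13: 13 XOR 3 = 14 ≥ 13 — no move.
That gives 3 winning moves.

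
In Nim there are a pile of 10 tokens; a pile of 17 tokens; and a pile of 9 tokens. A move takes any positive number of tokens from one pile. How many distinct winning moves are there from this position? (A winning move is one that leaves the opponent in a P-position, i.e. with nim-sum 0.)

Write each in binary and XOR column by column:
  01010  (10)
  10001  (17)
  01001  (9)
  -----
  10010  (18)
The overall nim-sum is X = 18. A pile of size p has a winning move iff p XOR X < p (reduce it to p XOR X).
  10: 10 XOR 18 = 24 ≥ 10 — no move.
  17: 17 XOR 18 = 3 < 17 — winning move (to 3).
  9: 9 XOR 18 = 27 ≥ 9 — no move.
That gives 1 winning move.

1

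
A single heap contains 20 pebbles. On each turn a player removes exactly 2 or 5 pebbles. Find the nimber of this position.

1

Grundy values for subtraction set {2, 5}:
k:     0  1  2  3  4  5  6  7  8  9 10 11 12 13 14 15 16 17 18 19 20
g(k):  0  0  1  1  0  2  1  0  0  1  1  0  2  1  0  0  1  1  0  2  1
So g(20) = 1.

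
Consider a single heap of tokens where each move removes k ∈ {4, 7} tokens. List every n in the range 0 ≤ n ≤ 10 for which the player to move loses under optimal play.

0, 1, 2, 3

Compute g(0), g(1), … for moves {4, 7}:
g(0) = mex{} = 0
g(1) = mex{} = 0
g(2) = mex{} = 0
g(3) = mex{} = 0
g(4) = mex{0} = 1
g(5) = mex{0} = 1
g(6) = mex{0} = 1
g(7) = mex{0} = 1
g(8) = mex{0,1} = 2
g(9) = mex{0,1} = 2
g(10) = mex{0,1} = 2
The P-positions (g = 0) in 0..10 are 0, 1, 2, 3.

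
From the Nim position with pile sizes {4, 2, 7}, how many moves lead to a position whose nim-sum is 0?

1

Compute the nim-sum pairwise:
4 ⊕ 2 = 6
6 ⊕ 7 = 1
The overall nim-sum is X = 1. A pile of size p has a winning move iff p XOR X < p (reduce it to p XOR X).
  4: 4 XOR 1 = 5 ≥ 4 — no move.
  2: 2 XOR 1 = 3 ≥ 2 — no move.
  7: 7 XOR 1 = 6 < 7 — winning move (to 6).
That gives 1 winning move.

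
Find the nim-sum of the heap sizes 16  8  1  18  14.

5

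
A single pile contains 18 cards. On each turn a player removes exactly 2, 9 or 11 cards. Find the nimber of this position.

0

Grundy values for subtraction set {2, 9, 11}:
k:     0  1  2  3  4  5  6  7  8  9 10 11 12 13 14 15 16 17 18
g(k):  0  0  1  1  0  0  1  1  0  2  1  3  2  2  3  3  2  2  0
So g(18) = 0.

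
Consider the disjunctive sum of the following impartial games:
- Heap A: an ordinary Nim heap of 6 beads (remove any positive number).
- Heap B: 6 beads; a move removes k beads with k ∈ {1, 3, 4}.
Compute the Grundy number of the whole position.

4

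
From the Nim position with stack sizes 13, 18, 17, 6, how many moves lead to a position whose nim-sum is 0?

Compute the nim-sum pairwise:
13 ^ 18 = 31
31 ^ 17 = 14
14 ^ 6 = 8
The overall nim-sum is X = 8. A stack of size p has a winning move iff p XOR X < p (reduce it to p XOR X).
  13: 13 XOR 8 = 5 < 13 — winning move (to 5).
  18: 18 XOR 8 = 26 ≥ 18 — no move.
  17: 17 XOR 8 = 25 ≥ 17 — no move.
  6: 6 XOR 8 = 14 ≥ 6 — no move.
That gives 1 winning move.

1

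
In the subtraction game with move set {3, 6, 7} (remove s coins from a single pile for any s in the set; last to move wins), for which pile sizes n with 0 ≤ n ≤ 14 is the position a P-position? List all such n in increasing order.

0, 1, 2, 10, 11, 12

Grundy values for subtraction set {3, 6, 7}:
k:     0  1  2  3  4  5  6  7  8  9 10 11 12 13 14
g(k):  0  0  0  1  1  1  2  2  2  3  0  0  0  1  1
The P-positions (g = 0) in 0..14 are 0, 1, 2, 10, 11, 12.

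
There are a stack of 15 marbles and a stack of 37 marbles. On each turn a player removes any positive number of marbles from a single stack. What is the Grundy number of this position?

42

Compute the nim-sum pairwise:
15 ⊕ 37 = 42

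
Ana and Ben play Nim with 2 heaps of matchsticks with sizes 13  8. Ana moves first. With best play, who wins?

Write each in binary and XOR column by column:
  1101  (13)
  1000  (8)
  ----
  0101  (5)
The nim-sum is 5 ≠ 0, so this is an N-position: the player to move can win; Ana has a winning move.

Ana wins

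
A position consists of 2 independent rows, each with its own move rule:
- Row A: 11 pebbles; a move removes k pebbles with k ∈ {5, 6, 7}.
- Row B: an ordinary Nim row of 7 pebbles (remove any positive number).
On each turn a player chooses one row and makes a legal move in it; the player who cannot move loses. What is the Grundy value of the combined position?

Build the Grundy sequence for row A with g(k) = mex{g(k−s) : s ∈ {5, 6, 7}, s ≤ k}:
k:     0  1  2  3  4  5  6  7  8  9 10 11
g(k):  0  0  0  0  0  1  1  1  1  1  2  2
So g(11) = 2.
Row B is a plain Nim row of size 7, so its Grundy value is 7.
By the Sprague-Grundy theorem, the Grundy value of a sum of independent games is the XOR of the component values.
Combined value = 2 ⊕ 7 = 5.

5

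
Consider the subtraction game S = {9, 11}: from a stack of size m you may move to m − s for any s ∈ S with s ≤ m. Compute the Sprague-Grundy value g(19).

Build the Grundy sequence with g(k) = mex{g(k−s) : s ∈ {9, 11}, s ≤ k}:
k:     0  1  2  3  4  5  6  7  8  9 10 11 12 13 14 15 16 17 18 19
g(k):  0  0  0  0  0  0  0  0  0  1  1  1  1  1  1  1  1  1  2  2
So g(19) = 2.

2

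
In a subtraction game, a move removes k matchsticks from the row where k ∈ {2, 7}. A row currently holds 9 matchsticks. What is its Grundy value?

Grundy values for subtraction set {2, 7}:
g(0) = mex{} = 0
g(1) = mex{} = 0
g(2) = mex{0} = 1
g(3) = mex{0} = 1
g(4) = mex{1} = 0
g(5) = mex{1} = 0
g(6) = mex{0} = 1
g(7) = mex{0} = 1
g(8) = mex{0,1} = 2
g(9) = mex{1} = 0
So g(9) = 0.

0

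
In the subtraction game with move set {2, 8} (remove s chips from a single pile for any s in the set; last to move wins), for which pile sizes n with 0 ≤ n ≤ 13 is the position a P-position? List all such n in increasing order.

0, 1, 4, 5, 10, 11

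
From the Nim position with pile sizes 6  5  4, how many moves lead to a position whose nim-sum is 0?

Nim-sum: 6 ⊕ 5 ⊕ 4 = 7.
The overall nim-sum is X = 7. A pile of size p has a winning move iff p XOR X < p (reduce it to p XOR X).
  6: 6 XOR 7 = 1 < 6 — winning move (to 1).
  5: 5 XOR 7 = 2 < 5 — winning move (to 2).
  4: 4 XOR 7 = 3 < 4 — winning move (to 3).
That gives 3 winning moves.

3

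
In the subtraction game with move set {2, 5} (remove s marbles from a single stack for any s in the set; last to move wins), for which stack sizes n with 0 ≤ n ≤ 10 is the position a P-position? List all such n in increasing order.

Compute g(0), g(1), … for moves {2, 5}:
g(0) = mex{} = 0
g(1) = mex{} = 0
g(2) = mex{0} = 1
g(3) = mex{0} = 1
g(4) = mex{1} = 0
g(5) = mex{0,1} = 2
g(6) = mex{0} = 1
g(7) = mex{1,2} = 0
g(8) = mex{1} = 0
g(9) = mex{0} = 1
g(10) = mex{0,2} = 1
The P-positions (g = 0) in 0..10 are 0, 1, 4, 7, 8.

0, 1, 4, 7, 8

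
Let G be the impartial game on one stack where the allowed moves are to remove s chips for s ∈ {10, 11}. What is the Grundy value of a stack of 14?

Build the Grundy sequence with g(k) = mex{g(k−s) : s ∈ {10, 11}, s ≤ k}:
g(0) = mex{} = 0
g(1) = mex{} = 0
g(2) = mex{} = 0
g(3) = mex{} = 0
g(4) = mex{} = 0
g(5) = mex{} = 0
g(6) = mex{} = 0
g(7) = mex{} = 0
g(8) = mex{} = 0
g(9) = mex{} = 0
g(10) = mex{0} = 1
g(11) = mex{0} = 1
g(12) = mex{0} = 1
g(13) = mex{0} = 1
g(14) = mex{0} = 1
So g(14) = 1.

1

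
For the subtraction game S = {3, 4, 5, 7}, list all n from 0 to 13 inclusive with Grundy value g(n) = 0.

0, 1, 2, 10, 11, 12

Build the Grundy sequence with g(k) = mex{g(k−s) : s ∈ {3, 4, 5, 7}, s ≤ k}:
g(0) = mex{} = 0
g(1) = mex{} = 0
g(2) = mex{} = 0
g(3) = mex{0} = 1
g(4) = mex{0} = 1
g(5) = mex{0} = 1
g(6) = mex{0,1} = 2
g(7) = mex{0,1} = 2
g(8) = mex{0,1} = 2
g(9) = mex{0,1,2} = 3
g(10) = mex{1,2} = 0
g(11) = mex{1,2} = 0
g(12) = mex{1,2,3} = 0
g(13) = mex{0,2,3} = 1
The P-positions (g = 0) in 0..13 are 0, 1, 2, 10, 11, 12.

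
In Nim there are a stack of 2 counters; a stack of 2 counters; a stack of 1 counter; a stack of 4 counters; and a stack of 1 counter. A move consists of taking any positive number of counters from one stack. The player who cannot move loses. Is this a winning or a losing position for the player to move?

Write each in binary and XOR column by column:
  010  (2)
  010  (2)
  001  (1)
  100  (4)
  001  (1)
  ---
  100  (4)
The nim-sum is 4 ≠ 0, so this is an N-position: the player to move can win.

Winning position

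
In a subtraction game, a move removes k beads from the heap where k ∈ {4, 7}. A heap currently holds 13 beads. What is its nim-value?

0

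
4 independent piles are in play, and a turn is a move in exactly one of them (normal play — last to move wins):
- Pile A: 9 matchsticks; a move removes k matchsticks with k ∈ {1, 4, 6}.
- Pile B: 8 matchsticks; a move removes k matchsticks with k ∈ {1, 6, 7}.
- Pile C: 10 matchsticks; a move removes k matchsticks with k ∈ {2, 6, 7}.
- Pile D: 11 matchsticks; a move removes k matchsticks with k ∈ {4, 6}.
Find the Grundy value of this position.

Grundy values for pile A (subtraction set {1, 4, 6}):
g(0) = mex{} = 0
g(1) = mex{0} = 1
g(2) = mex{1} = 0
g(3) = mex{0} = 1
g(4) = mex{0,1} = 2
g(5) = mex{1,2} = 0
g(6) = mex{0} = 1
g(7) = mex{1} = 0
g(8) = mex{0,2} = 1
g(9) = mex{0,1} = 2
So g(9) = 2.
For pile B, compute g(0), g(1), … with moves {1, 6, 7}:
g(0) = mex{} = 0
g(1) = mex{0} = 1
g(2) = mex{1} = 0
g(3) = mex{0} = 1
g(4) = mex{1} = 0
g(5) = mex{0} = 1
g(6) = mex{0,1} = 2
g(7) = mex{0,1,2} = 3
g(8) = mex{0,1,3} = 2
So g(8) = 2.
For pile C, compute g(0), g(1), … with moves {2, 6, 7}:
g(0) = mex{} = 0
g(1) = mex{} = 0
g(2) = mex{0} = 1
g(3) = mex{0} = 1
g(4) = mex{1} = 0
g(5) = mex{1} = 0
g(6) = mex{0} = 1
g(7) = mex{0} = 1
g(8) = mex{0,1} = 2
g(9) = mex{1} = 0
g(10) = mex{0,1,2} = 3
So g(10) = 3.
Grundy values for pile D (subtraction set {4, 6}):
g(0) = mex{} = 0
g(1) = mex{} = 0
g(2) = mex{} = 0
g(3) = mex{} = 0
g(4) = mex{0} = 1
g(5) = mex{0} = 1
g(6) = mex{0} = 1
g(7) = mex{0} = 1
g(8) = mex{0,1} = 2
g(9) = mex{0,1} = 2
g(10) = mex{1} = 0
g(11) = mex{1} = 0
So g(11) = 0.
The value of a disjunctive sum is the nim-sum of the parts.
Combined value = 2 ⊕ 2 ⊕ 3 ⊕ 0 = 3.

3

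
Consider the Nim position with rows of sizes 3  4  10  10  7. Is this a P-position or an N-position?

P-position

In binary:
  0011  (3)
  0100  (4)
  1010  (10)
  1010  (10)
  0111  (7)
  ----
  0000  (0)
The nim-sum is 0, so this is a P-position: the player to move is in a losing position under optimal play.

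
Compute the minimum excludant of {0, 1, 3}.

The values 0, 1 are all present; 2 is the first non-negative integer missing from the set.

2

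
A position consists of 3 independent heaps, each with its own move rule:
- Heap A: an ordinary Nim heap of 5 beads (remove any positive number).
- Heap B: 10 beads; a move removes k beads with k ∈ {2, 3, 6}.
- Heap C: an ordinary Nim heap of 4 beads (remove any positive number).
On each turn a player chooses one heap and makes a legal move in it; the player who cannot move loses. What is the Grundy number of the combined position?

1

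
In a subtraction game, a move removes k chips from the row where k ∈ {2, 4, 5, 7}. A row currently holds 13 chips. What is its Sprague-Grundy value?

2

Build the Grundy sequence with g(k) = mex{g(k−s) : s ∈ {2, 4, 5, 7}, s ≤ k}:
g(0) = mex{} = 0
g(1) = mex{} = 0
g(2) = mex{0} = 1
g(3) = mex{0} = 1
g(4) = mex{0,1} = 2
g(5) = mex{0,1} = 2
g(6) = mex{0,1,2} = 3
g(7) = mex{0,1,2} = 3
g(8) = mex{0,1,2,3} = 4
g(9) = mex{1,2,3} = 0
g(10) = mex{1,2,3,4} = 0
g(11) = mex{0,2,3} = 1
g(12) = mex{0,2,3,4} = 1
g(13) = mex{0,1,3,4} = 2
So g(13) = 2.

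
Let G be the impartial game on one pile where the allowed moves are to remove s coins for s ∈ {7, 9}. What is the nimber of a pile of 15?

2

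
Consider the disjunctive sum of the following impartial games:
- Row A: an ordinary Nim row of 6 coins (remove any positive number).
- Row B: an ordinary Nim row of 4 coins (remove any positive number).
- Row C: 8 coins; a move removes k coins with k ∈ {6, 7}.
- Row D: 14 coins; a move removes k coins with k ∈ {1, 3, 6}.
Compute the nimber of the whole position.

2

Row A is a plain Nim row of size 6, so its Grundy value is 6.
Row B is a plain Nim row of size 4, so its Grundy value is 4.
Grundy values for row C (subtraction set {6, 7}):
k:     0  1  2  3  4  5  6  7  8
g(k):  0  0  0  0  0  0  1  1  1
So g(8) = 1.
Grundy values for row D (subtraction set {1, 3, 6}):
k:     0  1  2  3  4  5  6  7  8  9 10 11 12 13 14
g(k):  0  1  0  1  0  1  2  3  2  0  1  0  1  0  1
So g(14) = 1.
The value of a disjunctive sum is the nim-sum of the parts.
Combined value = 6 XOR 4 XOR 1 XOR 1 = 2.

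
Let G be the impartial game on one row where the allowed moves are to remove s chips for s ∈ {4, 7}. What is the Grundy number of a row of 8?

2

Compute g(0), g(1), … for moves {4, 7}:
k:     0  1  2  3  4  5  6  7  8
g(k):  0  0  0  0  1  1  1  1  2
So g(8) = 2.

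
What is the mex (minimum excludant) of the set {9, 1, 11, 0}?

The values 0, 1 are all present; 2 is the first non-negative integer missing from the set.

2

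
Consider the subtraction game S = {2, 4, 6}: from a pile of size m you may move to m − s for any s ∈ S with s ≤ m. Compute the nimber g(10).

Grundy values for subtraction set {2, 4, 6}:
g(0) = mex{} = 0
g(1) = mex{} = 0
g(2) = mex{0} = 1
g(3) = mex{0} = 1
g(4) = mex{0,1} = 2
g(5) = mex{0,1} = 2
g(6) = mex{0,1,2} = 3
g(7) = mex{0,1,2} = 3
g(8) = mex{1,2,3} = 0
g(9) = mex{1,2,3} = 0
g(10) = mex{0,2,3} = 1
So g(10) = 1.

1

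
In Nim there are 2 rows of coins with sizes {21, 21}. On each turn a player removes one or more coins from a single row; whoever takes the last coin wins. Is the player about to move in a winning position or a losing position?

In binary:
  10101  (21)
  10101  (21)
  -----
  00000  (0)
The nim-sum is 0, so this is a P-position: the player to move is in a losing position under optimal play.

Losing position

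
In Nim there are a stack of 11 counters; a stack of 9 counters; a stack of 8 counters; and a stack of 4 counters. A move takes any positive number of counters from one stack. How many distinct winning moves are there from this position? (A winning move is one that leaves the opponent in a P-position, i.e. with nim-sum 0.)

Nim-sum: 11 ⊕ 9 ⊕ 8 ⊕ 4 = 14.
The overall nim-sum is X = 14. A stack of size p has a winning move iff p XOR X < p (reduce it to p XOR X).
  11: 11 XOR 14 = 5 < 11 — winning move (to 5).
  9: 9 XOR 14 = 7 < 9 — winning move (to 7).
  8: 8 XOR 14 = 6 < 8 — winning move (to 6).
  4: 4 XOR 14 = 10 ≥ 4 — no move.
That gives 3 winning moves.

3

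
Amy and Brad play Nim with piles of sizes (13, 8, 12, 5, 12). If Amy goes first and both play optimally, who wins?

Brad wins

Compute the nim-sum pairwise:
13 XOR 8 = 5
5 XOR 12 = 9
9 XOR 5 = 12
12 XOR 12 = 0
The nim-sum is 0, so this is a P-position: the player to move is in a losing position under optimal play; Amy is about to move from it and so loses — Brad wins.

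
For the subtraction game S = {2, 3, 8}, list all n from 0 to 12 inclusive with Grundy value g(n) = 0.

Build the Grundy sequence with g(k) = mex{g(k−s) : s ∈ {2, 3, 8}, s ≤ k}:
k:     0  1  2  3  4  5  6  7  8  9 10 11 12
g(k):  0  0  1  1  2  0  0  1  1  2  0  0  1
The P-positions (g = 0) in 0..12 are 0, 1, 5, 6, 10, 11.

0, 1, 5, 6, 10, 11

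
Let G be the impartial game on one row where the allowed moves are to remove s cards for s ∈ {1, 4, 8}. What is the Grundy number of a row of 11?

2

Build the Grundy sequence with g(k) = mex{g(k−s) : s ∈ {1, 4, 8}, s ≤ k}:
k:     0  1  2  3  4  5  6  7  8  9 10 11
g(k):  0  1  0  1  2  0  1  0  1  2  3  2
So g(11) = 2.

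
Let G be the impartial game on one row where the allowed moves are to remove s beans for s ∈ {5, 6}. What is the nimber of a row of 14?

0

Compute g(0), g(1), … for moves {5, 6}:
k:     0  1  2  3  4  5  6  7  8  9 10 11 12 13 14
g(k):  0  0  0  0  0  1  1  1  1  1  2  0  0  0  0
So g(14) = 0.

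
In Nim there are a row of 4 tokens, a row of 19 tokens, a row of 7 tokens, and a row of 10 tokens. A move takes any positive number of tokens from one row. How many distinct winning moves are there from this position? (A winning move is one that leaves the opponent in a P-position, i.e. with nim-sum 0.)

1

Nim-sum: 4 ^ 19 ^ 7 ^ 10 = 26.
The overall nim-sum is X = 26. A row of size p has a winning move iff p XOR X < p (reduce it to p XOR X).
  4: 4 XOR 26 = 30 ≥ 4 — no move.
  19: 19 XOR 26 = 9 < 19 — winning move (to 9).
  7: 7 XOR 26 = 29 ≥ 7 — no move.
  10: 10 XOR 26 = 16 ≥ 10 — no move.
That gives 1 winning move.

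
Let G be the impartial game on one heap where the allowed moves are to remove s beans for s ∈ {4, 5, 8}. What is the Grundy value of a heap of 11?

2

Compute g(0), g(1), … for moves {4, 5, 8}:
g(0) = mex{} = 0
g(1) = mex{} = 0
g(2) = mex{} = 0
g(3) = mex{} = 0
g(4) = mex{0} = 1
g(5) = mex{0} = 1
g(6) = mex{0} = 1
g(7) = mex{0} = 1
g(8) = mex{0,1} = 2
g(9) = mex{0,1} = 2
g(10) = mex{0,1} = 2
g(11) = mex{0,1} = 2
So g(11) = 2.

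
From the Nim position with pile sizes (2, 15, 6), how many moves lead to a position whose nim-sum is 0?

1

Nim-sum: 2 ⊕ 15 ⊕ 6 = 11.
The overall nim-sum is X = 11. A pile of size p has a winning move iff p XOR X < p (reduce it to p XOR X).
  2: 2 XOR 11 = 9 ≥ 2 — no move.
  15: 15 XOR 11 = 4 < 15 — winning move (to 4).
  6: 6 XOR 11 = 13 ≥ 6 — no move.
That gives 1 winning move.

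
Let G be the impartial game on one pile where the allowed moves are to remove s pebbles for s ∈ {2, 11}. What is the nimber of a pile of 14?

Grundy values for subtraction set {2, 11}:
k:     0  1  2  3  4  5  6  7  8  9 10 11 12 13 14
g(k):  0  0  1  1  0  0  1  1  0  0  1  1  2  0  0
So g(14) = 0.

0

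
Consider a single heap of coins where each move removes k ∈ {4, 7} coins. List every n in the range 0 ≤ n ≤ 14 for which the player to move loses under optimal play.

Build the Grundy sequence with g(k) = mex{g(k−s) : s ∈ {4, 7}, s ≤ k}:
g(0) = mex{} = 0
g(1) = mex{} = 0
g(2) = mex{} = 0
g(3) = mex{} = 0
g(4) = mex{0} = 1
g(5) = mex{0} = 1
g(6) = mex{0} = 1
g(7) = mex{0} = 1
g(8) = mex{0,1} = 2
g(9) = mex{0,1} = 2
g(10) = mex{0,1} = 2
g(11) = mex{1} = 0
g(12) = mex{1,2} = 0
g(13) = mex{1,2} = 0
g(14) = mex{1,2} = 0
The P-positions (g = 0) in 0..14 are 0, 1, 2, 3, 11, 12, 13, 14.

0, 1, 2, 3, 11, 12, 13, 14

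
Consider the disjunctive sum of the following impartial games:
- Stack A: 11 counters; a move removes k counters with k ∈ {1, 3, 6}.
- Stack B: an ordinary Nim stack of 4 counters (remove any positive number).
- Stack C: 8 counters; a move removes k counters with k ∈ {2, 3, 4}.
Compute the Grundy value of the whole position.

5

Build the Grundy sequence for stack A with g(k) = mex{g(k−s) : s ∈ {1, 3, 6}, s ≤ k}:
g(0) = mex{} = 0
g(1) = mex{0} = 1
g(2) = mex{1} = 0
g(3) = mex{0} = 1
g(4) = mex{1} = 0
g(5) = mex{0} = 1
g(6) = mex{0,1} = 2
g(7) = mex{0,1,2} = 3
g(8) = mex{0,1,3} = 2
g(9) = mex{1,2} = 0
g(10) = mex{0,3} = 1
g(11) = mex{1,2} = 0
So g(11) = 0.
Stack B is a plain Nim stack of size 4, so its Grundy value is 4.
Grundy values for stack C (subtraction set {2, 3, 4}):
k:     0  1  2  3  4  5  6  7  8
g(k):  0  0  1  1  2  2  0  0  1
So g(8) = 1.
The value of a disjunctive sum is the nim-sum of the parts.
Combined value = 0 ⊕ 4 ⊕ 1 = 5.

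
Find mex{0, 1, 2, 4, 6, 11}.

The values 0, 1, 2 are all present; 3 is the first non-negative integer missing from the set.

3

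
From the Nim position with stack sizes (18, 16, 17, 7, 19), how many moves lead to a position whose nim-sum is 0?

1

Compute the nim-sum pairwise:
18 XOR 16 = 2
2 XOR 17 = 19
19 XOR 7 = 20
20 XOR 19 = 7
The overall nim-sum is X = 7. A stack of size p has a winning move iff p XOR X < p (reduce it to p XOR X).
  18: 18 XOR 7 = 21 ≥ 18 — no move.
  16: 16 XOR 7 = 23 ≥ 16 — no move.
  17: 17 XOR 7 = 22 ≥ 17 — no move.
  7: 7 XOR 7 = 0 < 7 — winning move (to 0).
  19: 19 XOR 7 = 20 ≥ 19 — no move.
That gives 1 winning move.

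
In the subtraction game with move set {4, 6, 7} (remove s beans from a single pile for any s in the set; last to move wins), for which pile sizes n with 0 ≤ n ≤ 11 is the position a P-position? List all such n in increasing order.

0, 1, 2, 3, 11

Build the Grundy sequence with g(k) = mex{g(k−s) : s ∈ {4, 6, 7}, s ≤ k}:
g(0) = mex{} = 0
g(1) = mex{} = 0
g(2) = mex{} = 0
g(3) = mex{} = 0
g(4) = mex{0} = 1
g(5) = mex{0} = 1
g(6) = mex{0} = 1
g(7) = mex{0} = 1
g(8) = mex{0,1} = 2
g(9) = mex{0,1} = 2
g(10) = mex{0,1} = 2
g(11) = mex{1} = 0
The P-positions (g = 0) in 0..11 are 0, 1, 2, 3, 11.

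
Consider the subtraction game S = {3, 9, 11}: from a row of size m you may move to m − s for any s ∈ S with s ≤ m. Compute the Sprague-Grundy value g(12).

2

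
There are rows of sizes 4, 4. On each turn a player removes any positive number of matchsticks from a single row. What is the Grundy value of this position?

In binary:
  100  (4)
  100  (4)
  ---
  000  (0)

0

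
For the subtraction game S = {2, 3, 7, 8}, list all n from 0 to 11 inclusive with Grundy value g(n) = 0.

0, 1, 5, 6, 10, 11

Grundy values for subtraction set {2, 3, 7, 8}:
g(0) = mex{} = 0
g(1) = mex{} = 0
g(2) = mex{0} = 1
g(3) = mex{0} = 1
g(4) = mex{0,1} = 2
g(5) = mex{1} = 0
g(6) = mex{1,2} = 0
g(7) = mex{0,2} = 1
g(8) = mex{0} = 1
g(9) = mex{0,1} = 2
g(10) = mex{1} = 0
g(11) = mex{1,2} = 0
The P-positions (g = 0) in 0..11 are 0, 1, 5, 6, 10, 11.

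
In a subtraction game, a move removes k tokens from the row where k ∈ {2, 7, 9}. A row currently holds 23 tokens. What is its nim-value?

2

Compute g(0), g(1), … for moves {2, 7, 9}:
k:     0  1  2  3  4  5  6  7  8  9 10 11 12 13 14 15 16 17 18 19 20 21 22 23
g(k):  0  0  1  1  0  0  1  1  2  2  3  3  2  2  3  0  0  1  1  0  0  1  1  2
So g(23) = 2.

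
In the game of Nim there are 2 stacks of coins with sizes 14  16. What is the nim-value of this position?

In binary:
  01110  (14)
  10000  (16)
  -----
  11110  (30)

30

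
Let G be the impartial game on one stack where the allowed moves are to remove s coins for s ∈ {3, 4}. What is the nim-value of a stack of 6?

2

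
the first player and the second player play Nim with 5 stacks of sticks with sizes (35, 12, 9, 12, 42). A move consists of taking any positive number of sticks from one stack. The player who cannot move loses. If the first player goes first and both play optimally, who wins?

Nim-sum: 35 ^ 12 ^ 9 ^ 12 ^ 42 = 0.
The nim-sum is 0, so this is a P-position: the player to move is in a losing position under optimal play; the first player is about to move from it and so loses — the second player wins.

the second player wins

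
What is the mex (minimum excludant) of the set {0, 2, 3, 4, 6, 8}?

0 is in the set but 1 is not, so the mex is 1.

1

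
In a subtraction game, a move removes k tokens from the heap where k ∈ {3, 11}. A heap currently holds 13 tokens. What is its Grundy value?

2

Grundy values for subtraction set {3, 11}:
g(0) = mex{} = 0
g(1) = mex{} = 0
g(2) = mex{} = 0
g(3) = mex{0} = 1
g(4) = mex{0} = 1
g(5) = mex{0} = 1
g(6) = mex{1} = 0
g(7) = mex{1} = 0
g(8) = mex{1} = 0
g(9) = mex{0} = 1
g(10) = mex{0} = 1
g(11) = mex{0} = 1
g(12) = mex{0,1} = 2
g(13) = mex{0,1} = 2
So g(13) = 2.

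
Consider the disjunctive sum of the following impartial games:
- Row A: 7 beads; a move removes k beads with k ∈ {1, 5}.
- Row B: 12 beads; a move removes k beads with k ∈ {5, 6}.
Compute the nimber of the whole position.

For row A, compute g(0), g(1), … with moves {1, 5}:
g(0) = mex{} = 0
g(1) = mex{0} = 1
g(2) = mex{1} = 0
g(3) = mex{0} = 1
g(4) = mex{1} = 0
g(5) = mex{0} = 1
g(6) = mex{1} = 0
g(7) = mex{0} = 1
So g(7) = 1.
Grundy values for row B (subtraction set {5, 6}):
k:     0  1  2  3  4  5  6  7  8  9 10 11 12
g(k):  0  0  0  0  0  1  1  1  1  1  2  0  0
So g(12) = 0.
The value of a disjunctive sum is the nim-sum of the parts.
Combined value = 1 XOR 0 = 1.

1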